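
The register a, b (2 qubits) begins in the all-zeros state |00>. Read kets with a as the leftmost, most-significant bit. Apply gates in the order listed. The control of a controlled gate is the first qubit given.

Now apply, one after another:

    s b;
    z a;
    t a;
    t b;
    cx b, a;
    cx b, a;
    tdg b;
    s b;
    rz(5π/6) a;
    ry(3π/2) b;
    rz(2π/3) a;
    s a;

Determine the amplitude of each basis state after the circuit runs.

The resulting statevector has amplitude sqrt(2)*exp(I*pi/4)/2 on |00>, -sqrt(2)*exp(I*pi/4)/2 on |01>, 0 on |10>, 0 on |11>.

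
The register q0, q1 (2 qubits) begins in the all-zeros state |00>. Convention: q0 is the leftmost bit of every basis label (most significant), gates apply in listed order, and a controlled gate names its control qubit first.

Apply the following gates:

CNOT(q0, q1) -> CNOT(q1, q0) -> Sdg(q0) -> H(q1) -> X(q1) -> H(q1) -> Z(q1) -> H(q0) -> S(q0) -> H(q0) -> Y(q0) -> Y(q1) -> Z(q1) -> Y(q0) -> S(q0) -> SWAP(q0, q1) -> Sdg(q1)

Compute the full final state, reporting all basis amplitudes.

The resulting statevector has amplitude 0 on |00>, 0 on |01>, 1/2 - I/2 on |10>, -1/2 - I/2 on |11>. Key observation: gates 4-7 undo each other exactly, leaving only the rest of the circuit to track.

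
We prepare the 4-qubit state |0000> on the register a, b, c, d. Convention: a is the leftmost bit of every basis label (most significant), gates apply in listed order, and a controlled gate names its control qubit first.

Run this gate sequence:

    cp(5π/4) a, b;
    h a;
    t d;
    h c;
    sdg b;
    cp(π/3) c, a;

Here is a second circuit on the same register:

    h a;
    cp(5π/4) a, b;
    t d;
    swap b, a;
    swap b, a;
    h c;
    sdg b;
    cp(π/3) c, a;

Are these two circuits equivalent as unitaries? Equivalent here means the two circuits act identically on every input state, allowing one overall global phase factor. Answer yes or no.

No, they are not equivalent — no single phase factor reconciles the two unitaries.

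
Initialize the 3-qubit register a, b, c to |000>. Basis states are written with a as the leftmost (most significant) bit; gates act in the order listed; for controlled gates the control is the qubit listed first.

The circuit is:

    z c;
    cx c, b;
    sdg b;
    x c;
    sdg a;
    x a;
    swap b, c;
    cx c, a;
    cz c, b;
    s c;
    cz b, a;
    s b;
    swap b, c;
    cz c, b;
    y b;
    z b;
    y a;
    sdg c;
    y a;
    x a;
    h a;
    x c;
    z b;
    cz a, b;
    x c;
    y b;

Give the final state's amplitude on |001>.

The final state's coefficient on |001> equals -sqrt(2)/2.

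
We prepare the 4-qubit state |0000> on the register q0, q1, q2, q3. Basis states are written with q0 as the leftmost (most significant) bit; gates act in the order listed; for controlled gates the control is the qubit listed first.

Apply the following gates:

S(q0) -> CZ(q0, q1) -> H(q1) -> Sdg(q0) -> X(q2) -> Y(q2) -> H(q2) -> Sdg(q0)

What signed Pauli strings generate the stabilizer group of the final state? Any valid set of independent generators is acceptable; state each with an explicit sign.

One valid set of independent stabilizer generators is +IXII, +IIXI, +ZIII, +IIIZ (any independent generating set of the same group is equally correct).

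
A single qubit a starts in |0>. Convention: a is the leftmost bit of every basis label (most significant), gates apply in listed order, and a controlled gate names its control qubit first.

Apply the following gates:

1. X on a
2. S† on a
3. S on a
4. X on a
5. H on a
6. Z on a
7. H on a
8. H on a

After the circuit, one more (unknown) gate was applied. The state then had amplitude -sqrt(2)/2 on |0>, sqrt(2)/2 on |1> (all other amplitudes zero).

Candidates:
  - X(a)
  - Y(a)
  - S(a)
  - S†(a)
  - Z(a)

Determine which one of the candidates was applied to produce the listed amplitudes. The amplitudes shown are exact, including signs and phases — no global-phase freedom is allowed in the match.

It was X(a) that produced the state shown. Key observation: steps 1-4 multiply out to the identity, so the circuit reduces to the remaining gates.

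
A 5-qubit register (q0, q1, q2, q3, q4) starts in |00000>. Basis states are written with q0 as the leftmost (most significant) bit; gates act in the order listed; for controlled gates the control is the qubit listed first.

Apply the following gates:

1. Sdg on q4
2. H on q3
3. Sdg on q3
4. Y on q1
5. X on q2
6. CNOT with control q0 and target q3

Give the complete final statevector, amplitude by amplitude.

The final amplitudes are sqrt(2)*I/2 on |01100>, sqrt(2)/2 on |01110>, and 0 on every other basis state.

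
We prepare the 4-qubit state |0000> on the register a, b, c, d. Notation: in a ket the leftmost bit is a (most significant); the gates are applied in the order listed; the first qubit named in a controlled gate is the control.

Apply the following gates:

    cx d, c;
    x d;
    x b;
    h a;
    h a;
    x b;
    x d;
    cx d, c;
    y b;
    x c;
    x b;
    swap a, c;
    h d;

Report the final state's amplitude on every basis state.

The final amplitudes are sqrt(2)*I/2 on |1000>, sqrt(2)*I/2 on |1001>, and 0 on every other basis state.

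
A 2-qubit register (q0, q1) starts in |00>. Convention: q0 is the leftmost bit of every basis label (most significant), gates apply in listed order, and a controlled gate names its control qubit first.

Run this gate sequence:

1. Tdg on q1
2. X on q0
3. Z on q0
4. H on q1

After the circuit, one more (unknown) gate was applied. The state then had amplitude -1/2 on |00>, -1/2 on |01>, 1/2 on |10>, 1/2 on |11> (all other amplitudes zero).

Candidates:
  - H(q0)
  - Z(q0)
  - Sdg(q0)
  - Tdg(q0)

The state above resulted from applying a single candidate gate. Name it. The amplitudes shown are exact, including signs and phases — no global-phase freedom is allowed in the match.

It was H(q0) that produced the state shown.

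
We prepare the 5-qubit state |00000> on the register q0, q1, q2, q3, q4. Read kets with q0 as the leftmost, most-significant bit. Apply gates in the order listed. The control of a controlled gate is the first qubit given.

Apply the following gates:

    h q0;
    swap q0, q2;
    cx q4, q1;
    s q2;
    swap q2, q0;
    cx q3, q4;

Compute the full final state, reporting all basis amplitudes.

After the circuit, the state carries amplitude sqrt(2)/2 on |00000>, sqrt(2)*I/2 on |10000>, and 0 on every other basis state.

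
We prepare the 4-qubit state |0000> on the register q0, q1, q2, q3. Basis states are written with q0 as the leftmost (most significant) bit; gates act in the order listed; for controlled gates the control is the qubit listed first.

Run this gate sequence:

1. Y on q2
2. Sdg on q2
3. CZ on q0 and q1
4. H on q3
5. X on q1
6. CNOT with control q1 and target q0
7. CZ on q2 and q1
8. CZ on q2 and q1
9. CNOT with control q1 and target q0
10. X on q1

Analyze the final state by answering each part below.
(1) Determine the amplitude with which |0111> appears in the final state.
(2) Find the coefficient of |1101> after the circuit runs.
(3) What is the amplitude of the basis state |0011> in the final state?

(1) |0111> carries amplitude 0 in the final state.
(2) |1101> carries amplitude 0 in the final state.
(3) The final state's coefficient on |0011> equals sqrt(2)/2.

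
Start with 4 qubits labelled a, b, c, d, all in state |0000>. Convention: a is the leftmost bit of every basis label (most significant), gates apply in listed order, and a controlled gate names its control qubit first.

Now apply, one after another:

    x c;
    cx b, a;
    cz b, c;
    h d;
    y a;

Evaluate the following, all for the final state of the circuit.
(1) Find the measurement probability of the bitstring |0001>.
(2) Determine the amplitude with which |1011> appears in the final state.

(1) Outcome |0001> occurs with probability 0.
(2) The final state's coefficient on |1011> equals sqrt(2)*I/2.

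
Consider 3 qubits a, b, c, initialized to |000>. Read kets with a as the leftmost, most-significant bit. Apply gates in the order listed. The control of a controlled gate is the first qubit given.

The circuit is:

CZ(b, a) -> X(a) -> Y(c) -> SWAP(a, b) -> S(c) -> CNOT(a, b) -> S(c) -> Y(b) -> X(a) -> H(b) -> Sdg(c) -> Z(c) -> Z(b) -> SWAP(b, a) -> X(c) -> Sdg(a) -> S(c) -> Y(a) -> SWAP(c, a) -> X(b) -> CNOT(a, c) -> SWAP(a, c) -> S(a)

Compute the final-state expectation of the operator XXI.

In the final state, XXI has expectation 0.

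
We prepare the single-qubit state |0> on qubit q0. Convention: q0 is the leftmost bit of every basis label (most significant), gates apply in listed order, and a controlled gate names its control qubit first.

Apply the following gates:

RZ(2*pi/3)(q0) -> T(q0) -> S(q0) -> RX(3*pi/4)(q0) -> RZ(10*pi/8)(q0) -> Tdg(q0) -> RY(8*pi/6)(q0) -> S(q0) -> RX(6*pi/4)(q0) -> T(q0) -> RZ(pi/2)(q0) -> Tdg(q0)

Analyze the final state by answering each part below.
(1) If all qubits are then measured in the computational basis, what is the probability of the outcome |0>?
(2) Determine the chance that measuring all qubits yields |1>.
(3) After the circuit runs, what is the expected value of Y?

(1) The probability of measuring |0> is 1/2 - sqrt(6)/8.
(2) A full measurement returns |1> with probability sqrt(6)/8 + 1/2.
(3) In the final state, Y has expectation -sqrt(2)/2.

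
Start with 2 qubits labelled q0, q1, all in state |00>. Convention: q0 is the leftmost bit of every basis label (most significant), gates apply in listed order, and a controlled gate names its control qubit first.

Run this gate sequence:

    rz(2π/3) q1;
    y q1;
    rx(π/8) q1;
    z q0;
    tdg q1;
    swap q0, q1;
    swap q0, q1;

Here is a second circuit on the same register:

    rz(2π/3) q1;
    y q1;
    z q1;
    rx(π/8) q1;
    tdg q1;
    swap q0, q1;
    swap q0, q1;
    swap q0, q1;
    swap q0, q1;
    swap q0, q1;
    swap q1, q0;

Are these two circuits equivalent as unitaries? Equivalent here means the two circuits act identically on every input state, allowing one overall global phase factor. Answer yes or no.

No: there is an input state on which the two circuits produce genuinely different outputs (not merely differing by a phase).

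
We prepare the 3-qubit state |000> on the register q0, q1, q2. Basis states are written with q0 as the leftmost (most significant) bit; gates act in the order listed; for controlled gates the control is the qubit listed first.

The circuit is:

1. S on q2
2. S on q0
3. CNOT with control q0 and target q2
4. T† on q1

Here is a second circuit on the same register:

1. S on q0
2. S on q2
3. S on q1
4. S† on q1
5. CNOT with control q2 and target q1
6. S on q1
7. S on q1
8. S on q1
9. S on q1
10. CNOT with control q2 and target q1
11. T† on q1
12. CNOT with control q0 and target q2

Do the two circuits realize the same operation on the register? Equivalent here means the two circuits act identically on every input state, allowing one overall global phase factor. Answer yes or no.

Yes, they are equivalent — the unitaries differ by at most a global phase.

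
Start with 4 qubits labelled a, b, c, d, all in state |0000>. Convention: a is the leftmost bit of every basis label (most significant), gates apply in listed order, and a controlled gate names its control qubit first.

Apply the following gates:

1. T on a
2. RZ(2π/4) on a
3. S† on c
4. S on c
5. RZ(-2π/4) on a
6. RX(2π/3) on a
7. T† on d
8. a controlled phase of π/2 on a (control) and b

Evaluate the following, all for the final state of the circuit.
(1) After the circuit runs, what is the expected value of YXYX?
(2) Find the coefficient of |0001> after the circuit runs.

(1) In the final state, YXYX has expectation 0.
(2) The amplitude on |0001> is 0.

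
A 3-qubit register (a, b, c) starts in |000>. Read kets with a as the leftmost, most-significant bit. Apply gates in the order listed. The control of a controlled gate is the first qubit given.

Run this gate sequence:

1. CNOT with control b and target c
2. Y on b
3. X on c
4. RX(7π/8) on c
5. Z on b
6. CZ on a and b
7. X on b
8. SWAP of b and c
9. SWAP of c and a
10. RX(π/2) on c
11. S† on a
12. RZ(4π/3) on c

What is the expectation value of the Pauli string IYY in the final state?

The expectation value of IYY is sqrt(2 - sqrt(2))/4.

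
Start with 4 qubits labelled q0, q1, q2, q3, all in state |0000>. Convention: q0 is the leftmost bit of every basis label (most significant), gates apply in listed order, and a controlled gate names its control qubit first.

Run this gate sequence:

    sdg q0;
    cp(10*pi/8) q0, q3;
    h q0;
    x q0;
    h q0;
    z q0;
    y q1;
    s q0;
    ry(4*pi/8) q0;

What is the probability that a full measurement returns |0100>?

The probability of measuring |0100> is 1/2. Key observation: the block from step 3 through step 6 cancels to the identity and can be dropped.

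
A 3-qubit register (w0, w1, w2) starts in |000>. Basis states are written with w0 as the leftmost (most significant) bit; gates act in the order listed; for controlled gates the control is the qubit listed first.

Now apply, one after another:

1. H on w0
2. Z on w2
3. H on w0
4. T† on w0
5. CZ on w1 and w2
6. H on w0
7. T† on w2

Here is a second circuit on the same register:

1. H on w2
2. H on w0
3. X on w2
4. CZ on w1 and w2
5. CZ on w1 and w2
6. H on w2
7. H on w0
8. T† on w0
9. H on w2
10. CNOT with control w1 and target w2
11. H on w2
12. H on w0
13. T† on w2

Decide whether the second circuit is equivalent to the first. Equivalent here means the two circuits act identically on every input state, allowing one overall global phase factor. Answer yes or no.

Yes: on every input state the two circuits agree up to one overall phase factor.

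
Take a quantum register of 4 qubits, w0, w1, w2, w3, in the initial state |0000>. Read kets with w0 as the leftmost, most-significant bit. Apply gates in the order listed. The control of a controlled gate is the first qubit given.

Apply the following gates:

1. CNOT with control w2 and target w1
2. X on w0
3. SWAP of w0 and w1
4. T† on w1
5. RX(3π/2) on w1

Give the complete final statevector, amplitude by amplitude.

The final amplitudes are -sqrt(2)*exp(I*pi/4)/2 on |0000>, sqrt(2)*exp(3*I*pi/4)/2 on |0100>, and 0 on every other basis state.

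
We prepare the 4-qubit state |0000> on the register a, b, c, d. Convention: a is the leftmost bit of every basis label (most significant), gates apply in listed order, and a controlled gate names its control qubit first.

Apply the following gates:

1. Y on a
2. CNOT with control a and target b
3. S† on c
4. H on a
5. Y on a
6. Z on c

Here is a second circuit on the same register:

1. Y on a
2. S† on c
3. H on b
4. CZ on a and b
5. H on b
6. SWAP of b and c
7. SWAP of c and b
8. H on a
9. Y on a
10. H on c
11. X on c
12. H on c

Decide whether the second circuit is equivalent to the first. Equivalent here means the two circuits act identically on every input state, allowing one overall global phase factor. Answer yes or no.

Yes: on every input state the two circuits agree up to one overall phase factor.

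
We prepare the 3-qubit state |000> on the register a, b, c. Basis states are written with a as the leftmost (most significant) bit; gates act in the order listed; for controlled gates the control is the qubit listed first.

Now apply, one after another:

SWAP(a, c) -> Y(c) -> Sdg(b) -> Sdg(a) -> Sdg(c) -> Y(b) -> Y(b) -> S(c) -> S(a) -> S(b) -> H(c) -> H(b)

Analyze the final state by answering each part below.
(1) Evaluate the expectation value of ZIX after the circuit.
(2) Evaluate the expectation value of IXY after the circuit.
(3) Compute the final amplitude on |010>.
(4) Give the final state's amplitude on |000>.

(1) The observable ZIX averages to -1. Key observation: the block from step 3 through step 10 cancels to the identity and can be dropped.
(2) In the final state, IXY has expectation 0.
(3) |010> carries amplitude I/2 in the final state.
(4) The final state's coefficient on |000> equals I/2.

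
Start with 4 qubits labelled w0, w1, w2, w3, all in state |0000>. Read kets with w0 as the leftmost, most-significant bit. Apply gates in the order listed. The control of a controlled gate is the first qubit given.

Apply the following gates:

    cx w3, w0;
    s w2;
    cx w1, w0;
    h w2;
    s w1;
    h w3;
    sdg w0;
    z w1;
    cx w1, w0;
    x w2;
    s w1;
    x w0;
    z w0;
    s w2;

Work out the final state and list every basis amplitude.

The final amplitudes are -1/2 on |1000>, -1/2 on |1001>, -I/2 on |1010>, -I/2 on |1011>, and 0 on every other basis state.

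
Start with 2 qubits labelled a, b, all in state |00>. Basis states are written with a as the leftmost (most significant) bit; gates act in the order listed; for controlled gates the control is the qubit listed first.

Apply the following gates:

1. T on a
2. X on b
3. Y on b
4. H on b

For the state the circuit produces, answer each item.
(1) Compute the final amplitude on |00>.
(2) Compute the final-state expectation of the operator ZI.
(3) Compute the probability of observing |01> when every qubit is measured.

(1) |00> carries amplitude -sqrt(2)*I/2 in the final state.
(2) The observable ZI averages to 1.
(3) Outcome |01> occurs with probability 1/2.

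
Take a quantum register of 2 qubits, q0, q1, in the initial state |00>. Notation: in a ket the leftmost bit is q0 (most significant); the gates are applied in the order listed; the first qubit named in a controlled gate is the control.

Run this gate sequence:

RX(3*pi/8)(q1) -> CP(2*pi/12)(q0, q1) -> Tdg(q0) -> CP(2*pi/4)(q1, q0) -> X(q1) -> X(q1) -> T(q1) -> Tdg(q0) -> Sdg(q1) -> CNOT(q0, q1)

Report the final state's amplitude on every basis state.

After the circuit, the state carries amplitude cos(3*pi/16) on |00>, -exp(I*pi/4)*sin(3*pi/16) on |01>, 0 on |10>, 0 on |11>.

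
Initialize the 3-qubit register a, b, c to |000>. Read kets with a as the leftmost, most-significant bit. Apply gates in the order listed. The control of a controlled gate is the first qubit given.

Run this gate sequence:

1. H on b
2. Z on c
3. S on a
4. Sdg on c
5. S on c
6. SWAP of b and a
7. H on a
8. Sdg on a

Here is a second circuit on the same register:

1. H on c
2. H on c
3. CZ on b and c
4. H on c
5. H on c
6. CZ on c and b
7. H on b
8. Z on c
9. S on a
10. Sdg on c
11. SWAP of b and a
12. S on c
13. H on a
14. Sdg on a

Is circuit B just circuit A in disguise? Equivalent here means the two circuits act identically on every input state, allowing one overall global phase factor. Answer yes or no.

Yes — the two circuits implement the same unitary up to a global phase.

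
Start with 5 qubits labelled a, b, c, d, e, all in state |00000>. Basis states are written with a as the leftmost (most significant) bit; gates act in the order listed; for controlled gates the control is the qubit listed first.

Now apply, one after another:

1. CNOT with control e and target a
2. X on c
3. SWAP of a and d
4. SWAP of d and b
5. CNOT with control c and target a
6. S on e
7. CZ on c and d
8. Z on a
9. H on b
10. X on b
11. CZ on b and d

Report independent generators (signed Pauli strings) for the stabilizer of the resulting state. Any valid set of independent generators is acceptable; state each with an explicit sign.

The final state is stabilized by the group generated by +IXIII, -ZIIII, -IIZII, +IIIZI, +IIIIZ; other independent generating sets are equally valid.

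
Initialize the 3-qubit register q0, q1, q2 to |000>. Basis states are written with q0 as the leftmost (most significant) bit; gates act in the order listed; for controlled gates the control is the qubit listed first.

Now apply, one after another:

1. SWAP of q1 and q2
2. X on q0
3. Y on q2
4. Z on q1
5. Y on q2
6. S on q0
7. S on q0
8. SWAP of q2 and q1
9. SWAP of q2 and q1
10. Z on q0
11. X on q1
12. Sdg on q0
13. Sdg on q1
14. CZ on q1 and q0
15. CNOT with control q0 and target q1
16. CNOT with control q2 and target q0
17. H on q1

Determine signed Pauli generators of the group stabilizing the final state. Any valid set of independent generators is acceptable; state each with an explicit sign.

One valid set of independent stabilizer generators is +IXI, -ZII, +IIZ (any independent generating set of the same group is equally correct).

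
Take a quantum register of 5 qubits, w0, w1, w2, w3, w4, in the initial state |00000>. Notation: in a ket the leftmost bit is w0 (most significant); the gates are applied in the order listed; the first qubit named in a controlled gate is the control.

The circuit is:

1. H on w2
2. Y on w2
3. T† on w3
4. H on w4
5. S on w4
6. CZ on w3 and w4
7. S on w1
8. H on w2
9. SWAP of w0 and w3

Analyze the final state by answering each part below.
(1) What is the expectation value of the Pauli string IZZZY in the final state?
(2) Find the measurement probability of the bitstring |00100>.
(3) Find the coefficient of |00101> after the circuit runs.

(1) The observable IZZZY averages to -1.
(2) A full measurement returns |00100> with probability 1/2.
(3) |00101> carries amplitude sqrt(2)/2 in the final state.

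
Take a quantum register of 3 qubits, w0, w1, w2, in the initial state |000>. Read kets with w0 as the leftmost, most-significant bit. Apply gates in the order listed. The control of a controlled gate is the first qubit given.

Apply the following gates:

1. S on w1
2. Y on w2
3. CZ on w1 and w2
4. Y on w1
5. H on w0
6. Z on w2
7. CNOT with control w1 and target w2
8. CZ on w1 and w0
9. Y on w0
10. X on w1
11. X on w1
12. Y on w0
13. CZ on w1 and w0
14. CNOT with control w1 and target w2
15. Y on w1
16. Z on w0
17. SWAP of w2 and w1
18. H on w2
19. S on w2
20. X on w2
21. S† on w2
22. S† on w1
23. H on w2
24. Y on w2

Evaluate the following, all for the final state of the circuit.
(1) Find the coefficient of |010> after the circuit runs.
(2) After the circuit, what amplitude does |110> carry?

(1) |010> carries amplitude -sqrt(2)/2 in the final state. Key observation: gates 7-14 undo each other exactly, leaving only the rest of the circuit to track.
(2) The amplitude on |110> is sqrt(2)/2.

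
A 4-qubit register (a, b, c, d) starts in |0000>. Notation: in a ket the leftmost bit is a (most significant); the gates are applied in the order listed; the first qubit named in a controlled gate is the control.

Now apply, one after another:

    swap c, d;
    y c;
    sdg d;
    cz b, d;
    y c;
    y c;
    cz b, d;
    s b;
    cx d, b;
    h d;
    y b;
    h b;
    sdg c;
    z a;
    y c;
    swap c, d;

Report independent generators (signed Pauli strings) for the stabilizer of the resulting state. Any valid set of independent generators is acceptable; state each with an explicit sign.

The final state is stabilized by the group generated by -IXII, +IIXI, +ZIII, +IIIZ; other independent generating sets are equally valid.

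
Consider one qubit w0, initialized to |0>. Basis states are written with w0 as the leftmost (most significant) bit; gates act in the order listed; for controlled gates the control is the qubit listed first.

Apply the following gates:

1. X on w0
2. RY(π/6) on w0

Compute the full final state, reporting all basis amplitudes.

The resulting statevector has amplitude -sqrt(6)/4 + sqrt(2)/4 on |0>, sqrt(2)/4 + sqrt(6)/4 on |1>.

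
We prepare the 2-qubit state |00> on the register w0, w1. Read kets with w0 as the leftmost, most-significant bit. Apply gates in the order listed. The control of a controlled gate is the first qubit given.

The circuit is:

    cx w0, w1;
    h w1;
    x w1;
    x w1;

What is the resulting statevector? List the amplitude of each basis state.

The resulting statevector has amplitude sqrt(2)/2 on |00>, sqrt(2)/2 on |01>, 0 on |10>, 0 on |11>. Key observation: steps 3-4 multiply out to the identity, so the circuit reduces to the remaining gates.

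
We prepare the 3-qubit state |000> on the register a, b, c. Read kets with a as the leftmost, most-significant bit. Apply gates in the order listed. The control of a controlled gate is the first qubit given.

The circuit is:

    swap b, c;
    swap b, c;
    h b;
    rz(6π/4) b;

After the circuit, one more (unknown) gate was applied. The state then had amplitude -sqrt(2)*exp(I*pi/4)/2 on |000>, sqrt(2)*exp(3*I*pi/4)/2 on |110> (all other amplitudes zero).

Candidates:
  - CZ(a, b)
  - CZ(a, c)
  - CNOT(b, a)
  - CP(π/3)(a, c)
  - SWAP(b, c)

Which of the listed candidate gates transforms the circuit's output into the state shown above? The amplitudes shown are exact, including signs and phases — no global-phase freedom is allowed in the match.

The applied gate was CNOT(b, a).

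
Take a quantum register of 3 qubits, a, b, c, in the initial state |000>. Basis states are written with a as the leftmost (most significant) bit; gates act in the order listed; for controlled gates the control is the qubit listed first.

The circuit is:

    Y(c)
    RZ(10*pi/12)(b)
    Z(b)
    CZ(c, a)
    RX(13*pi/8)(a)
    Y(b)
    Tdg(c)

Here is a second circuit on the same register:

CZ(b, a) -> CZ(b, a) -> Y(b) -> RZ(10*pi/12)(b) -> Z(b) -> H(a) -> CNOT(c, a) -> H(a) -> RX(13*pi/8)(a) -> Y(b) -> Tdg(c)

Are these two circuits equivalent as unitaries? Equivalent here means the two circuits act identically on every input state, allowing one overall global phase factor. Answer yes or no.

No, they are not equivalent — no single phase factor reconciles the two unitaries.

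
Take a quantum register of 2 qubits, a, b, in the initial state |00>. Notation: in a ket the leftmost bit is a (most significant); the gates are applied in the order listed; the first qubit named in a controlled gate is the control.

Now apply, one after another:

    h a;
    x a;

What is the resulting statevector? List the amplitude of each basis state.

After the circuit, the state carries amplitude sqrt(2)/2 on |00>, 0 on |01>, sqrt(2)/2 on |10>, 0 on |11>.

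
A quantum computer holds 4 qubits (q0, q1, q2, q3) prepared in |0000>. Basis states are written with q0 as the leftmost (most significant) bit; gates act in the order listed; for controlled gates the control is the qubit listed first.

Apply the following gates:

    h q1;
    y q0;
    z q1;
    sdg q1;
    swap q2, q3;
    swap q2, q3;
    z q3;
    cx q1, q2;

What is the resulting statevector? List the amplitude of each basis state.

The resulting statevector has amplitude sqrt(2)*I/2 on |1000>, -sqrt(2)/2 on |1110>, and 0 on every other basis state.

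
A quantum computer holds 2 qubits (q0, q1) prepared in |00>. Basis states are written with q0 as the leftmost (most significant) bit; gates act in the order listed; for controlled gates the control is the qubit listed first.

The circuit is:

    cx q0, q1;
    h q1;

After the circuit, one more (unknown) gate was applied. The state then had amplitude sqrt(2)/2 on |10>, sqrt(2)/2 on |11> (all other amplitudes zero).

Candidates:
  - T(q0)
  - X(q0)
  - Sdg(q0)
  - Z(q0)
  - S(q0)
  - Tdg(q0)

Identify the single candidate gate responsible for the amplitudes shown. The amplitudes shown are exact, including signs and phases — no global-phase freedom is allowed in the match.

It was X(q0) that produced the state shown.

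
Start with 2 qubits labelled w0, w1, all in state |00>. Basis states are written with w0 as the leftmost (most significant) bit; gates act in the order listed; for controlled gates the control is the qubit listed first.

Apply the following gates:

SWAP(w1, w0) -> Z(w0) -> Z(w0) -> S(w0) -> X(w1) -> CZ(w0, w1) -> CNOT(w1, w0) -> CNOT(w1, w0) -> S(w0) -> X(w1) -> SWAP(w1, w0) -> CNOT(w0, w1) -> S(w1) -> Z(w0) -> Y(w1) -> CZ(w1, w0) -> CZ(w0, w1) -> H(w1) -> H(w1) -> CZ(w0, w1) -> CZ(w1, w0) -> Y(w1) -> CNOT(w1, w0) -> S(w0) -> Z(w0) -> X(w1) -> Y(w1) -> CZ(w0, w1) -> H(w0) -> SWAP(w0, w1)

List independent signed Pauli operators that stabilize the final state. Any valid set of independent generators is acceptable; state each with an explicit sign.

The stabilizer group can be generated by +IX, +ZI, among other valid generating sets. Key observation: steps 15-22 multiply out to the identity, so the circuit reduces to the remaining gates.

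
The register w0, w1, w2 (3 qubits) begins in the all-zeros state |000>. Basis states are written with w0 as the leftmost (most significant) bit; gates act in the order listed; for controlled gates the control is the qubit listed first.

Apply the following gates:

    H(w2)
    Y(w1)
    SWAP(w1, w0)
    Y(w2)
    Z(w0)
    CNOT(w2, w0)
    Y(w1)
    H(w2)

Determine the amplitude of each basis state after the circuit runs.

The resulting statevector has amplitude 0 on |000>, 0 on |001>, I/2 on |010>, -I/2 on |011>, 0 on |100>, 0 on |101>, -I/2 on |110>, -I/2 on |111>.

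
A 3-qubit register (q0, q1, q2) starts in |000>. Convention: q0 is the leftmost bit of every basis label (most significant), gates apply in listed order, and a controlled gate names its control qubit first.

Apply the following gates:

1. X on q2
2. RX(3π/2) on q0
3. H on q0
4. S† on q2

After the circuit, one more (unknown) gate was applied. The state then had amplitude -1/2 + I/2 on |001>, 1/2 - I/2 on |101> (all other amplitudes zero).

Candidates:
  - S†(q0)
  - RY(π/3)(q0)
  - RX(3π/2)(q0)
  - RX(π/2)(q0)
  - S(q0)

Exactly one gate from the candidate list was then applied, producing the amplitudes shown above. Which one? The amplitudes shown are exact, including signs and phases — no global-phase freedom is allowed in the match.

It was S†(q0) that produced the state shown.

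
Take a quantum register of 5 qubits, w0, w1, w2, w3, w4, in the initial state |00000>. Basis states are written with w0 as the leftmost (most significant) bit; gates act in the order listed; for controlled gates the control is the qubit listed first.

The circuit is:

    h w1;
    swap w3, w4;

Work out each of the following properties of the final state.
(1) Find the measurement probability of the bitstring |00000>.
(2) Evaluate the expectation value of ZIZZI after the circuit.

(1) Outcome |00000> occurs with probability 1/2.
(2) In the final state, ZIZZI has expectation 1.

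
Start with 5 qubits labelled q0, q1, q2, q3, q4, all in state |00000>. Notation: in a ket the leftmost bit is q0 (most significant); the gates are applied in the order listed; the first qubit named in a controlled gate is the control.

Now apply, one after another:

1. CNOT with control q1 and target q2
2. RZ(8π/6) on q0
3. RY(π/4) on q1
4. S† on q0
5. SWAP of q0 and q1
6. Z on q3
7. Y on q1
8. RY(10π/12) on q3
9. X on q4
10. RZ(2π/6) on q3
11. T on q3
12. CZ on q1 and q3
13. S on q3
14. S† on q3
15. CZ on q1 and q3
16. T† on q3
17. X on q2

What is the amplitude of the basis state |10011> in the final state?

|10011> carries amplitude 0 in the final state. Key observation: the block from step 11 through step 16 cancels to the identity and can be dropped.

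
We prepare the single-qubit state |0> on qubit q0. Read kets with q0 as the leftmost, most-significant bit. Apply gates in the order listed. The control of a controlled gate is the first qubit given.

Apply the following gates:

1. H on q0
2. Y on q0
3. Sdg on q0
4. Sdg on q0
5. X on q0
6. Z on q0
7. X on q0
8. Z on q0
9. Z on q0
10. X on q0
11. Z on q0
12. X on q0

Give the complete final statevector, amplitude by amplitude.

The final amplitudes are -sqrt(2)*I/2 on |0>, -sqrt(2)*I/2 on |1>. Key observation: the block from step 5 through step 12 cancels to the identity and can be dropped.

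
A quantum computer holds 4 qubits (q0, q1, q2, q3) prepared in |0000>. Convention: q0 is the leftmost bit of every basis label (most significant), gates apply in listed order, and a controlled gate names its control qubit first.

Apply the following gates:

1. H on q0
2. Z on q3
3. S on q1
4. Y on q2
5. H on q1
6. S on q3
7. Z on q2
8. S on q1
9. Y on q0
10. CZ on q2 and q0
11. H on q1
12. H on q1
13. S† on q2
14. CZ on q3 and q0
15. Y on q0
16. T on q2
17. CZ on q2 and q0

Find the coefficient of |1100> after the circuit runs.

The amplitude on |1100> is 0.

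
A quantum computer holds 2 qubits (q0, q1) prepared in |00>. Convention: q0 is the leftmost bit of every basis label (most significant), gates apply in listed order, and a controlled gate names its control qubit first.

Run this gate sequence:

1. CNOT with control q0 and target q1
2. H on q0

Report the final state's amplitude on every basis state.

After the circuit, the state carries amplitude sqrt(2)/2 on |00>, 0 on |01>, sqrt(2)/2 on |10>, 0 on |11>.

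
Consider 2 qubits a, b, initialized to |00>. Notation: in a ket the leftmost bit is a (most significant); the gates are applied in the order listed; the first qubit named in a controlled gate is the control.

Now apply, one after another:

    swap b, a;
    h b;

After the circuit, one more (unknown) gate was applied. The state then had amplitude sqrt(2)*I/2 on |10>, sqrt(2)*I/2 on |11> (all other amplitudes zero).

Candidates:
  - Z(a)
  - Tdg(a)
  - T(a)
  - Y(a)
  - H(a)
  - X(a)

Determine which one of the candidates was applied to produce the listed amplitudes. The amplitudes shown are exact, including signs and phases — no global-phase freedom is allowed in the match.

It was Y(a) that produced the state shown.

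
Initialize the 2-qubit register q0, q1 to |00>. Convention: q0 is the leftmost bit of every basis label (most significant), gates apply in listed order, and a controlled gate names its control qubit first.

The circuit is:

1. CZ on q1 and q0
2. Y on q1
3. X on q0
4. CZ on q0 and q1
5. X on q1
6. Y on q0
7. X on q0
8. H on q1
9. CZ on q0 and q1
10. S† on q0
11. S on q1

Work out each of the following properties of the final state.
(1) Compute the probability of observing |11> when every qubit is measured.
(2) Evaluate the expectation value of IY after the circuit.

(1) A full measurement returns |11> with probability 1/2.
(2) The observable IY averages to -1.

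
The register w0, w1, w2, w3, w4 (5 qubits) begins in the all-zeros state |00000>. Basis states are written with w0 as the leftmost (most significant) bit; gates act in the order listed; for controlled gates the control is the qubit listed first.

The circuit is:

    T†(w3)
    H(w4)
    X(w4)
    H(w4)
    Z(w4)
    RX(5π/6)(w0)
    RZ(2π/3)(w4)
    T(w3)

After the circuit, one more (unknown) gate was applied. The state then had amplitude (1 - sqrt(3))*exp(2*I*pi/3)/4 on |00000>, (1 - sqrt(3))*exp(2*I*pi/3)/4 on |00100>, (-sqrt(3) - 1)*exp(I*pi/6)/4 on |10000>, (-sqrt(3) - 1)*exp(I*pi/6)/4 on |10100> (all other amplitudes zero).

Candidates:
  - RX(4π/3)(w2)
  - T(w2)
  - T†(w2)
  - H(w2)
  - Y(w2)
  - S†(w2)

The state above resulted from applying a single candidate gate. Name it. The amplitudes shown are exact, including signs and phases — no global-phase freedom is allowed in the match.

The unique candidate consistent with the amplitudes is H(w2).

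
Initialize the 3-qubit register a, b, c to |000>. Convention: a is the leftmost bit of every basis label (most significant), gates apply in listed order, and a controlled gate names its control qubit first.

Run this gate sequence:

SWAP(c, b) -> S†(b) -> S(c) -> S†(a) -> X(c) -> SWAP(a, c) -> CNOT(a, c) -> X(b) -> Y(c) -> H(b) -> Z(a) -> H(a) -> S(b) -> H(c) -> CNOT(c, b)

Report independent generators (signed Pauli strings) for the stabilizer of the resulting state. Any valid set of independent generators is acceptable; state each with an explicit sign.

One valid set of independent stabilizer generators is -XII, -IYZ, -IZY (any independent generating set of the same group is equally correct).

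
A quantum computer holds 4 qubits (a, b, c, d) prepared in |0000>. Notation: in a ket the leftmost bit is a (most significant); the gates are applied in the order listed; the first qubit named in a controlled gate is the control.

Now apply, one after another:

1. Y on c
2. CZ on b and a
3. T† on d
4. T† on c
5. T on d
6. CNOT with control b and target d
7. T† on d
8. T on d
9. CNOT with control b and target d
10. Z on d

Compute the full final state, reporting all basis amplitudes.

The final amplitudes are exp(I*pi/4) on |0010>, and 0 on every other basis state. Key observation: steps 6-9 multiply out to the identity, so the circuit reduces to the remaining gates.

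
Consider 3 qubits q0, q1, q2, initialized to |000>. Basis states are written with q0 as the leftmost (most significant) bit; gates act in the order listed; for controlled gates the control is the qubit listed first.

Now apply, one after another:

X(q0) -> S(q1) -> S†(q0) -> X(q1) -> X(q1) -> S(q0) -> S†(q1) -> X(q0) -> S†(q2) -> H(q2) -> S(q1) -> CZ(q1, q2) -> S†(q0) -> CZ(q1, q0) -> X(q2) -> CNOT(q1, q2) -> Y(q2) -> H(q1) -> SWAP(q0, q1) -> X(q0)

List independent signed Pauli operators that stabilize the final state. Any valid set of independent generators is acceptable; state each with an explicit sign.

The stabilizer group can be generated by +XII, -IIX, +IZI, among other valid generating sets. Key observation: gates 1-8 undo each other exactly, leaving only the rest of the circuit to track.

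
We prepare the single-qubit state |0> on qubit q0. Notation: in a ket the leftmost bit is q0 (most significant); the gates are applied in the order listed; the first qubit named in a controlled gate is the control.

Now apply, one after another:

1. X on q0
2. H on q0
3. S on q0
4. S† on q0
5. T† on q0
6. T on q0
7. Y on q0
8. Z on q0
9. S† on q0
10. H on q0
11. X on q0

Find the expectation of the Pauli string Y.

The observable Y averages to 1.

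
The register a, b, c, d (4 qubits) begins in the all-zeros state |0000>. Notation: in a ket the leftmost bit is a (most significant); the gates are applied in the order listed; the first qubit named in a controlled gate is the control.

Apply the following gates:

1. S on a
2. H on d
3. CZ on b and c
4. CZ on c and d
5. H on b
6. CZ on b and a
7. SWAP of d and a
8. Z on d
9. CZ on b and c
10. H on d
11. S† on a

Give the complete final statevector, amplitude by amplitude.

The resulting statevector has amplitude sqrt(2)/4 on |0000>, sqrt(2)/4 on |0001>, 0 on |0010>, 0 on |0011>, sqrt(2)/4 on |0100>, sqrt(2)/4 on |0101>, 0 on |0110>, 0 on |0111>, -sqrt(2)*I/4 on |1000>, -sqrt(2)*I/4 on |1001>, 0 on |1010>, 0 on |1011>, -sqrt(2)*I/4 on |1100>, -sqrt(2)*I/4 on |1101>, 0 on |1110>, 0 on |1111>.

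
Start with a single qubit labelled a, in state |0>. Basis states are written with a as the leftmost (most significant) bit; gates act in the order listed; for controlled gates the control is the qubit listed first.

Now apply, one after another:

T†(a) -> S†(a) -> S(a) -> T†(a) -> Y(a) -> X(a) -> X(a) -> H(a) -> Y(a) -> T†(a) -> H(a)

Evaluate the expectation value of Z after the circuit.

The expectation value of Z is sqrt(2)/2. Key observation: the block from step 6 through step 7 cancels to the identity and can be dropped.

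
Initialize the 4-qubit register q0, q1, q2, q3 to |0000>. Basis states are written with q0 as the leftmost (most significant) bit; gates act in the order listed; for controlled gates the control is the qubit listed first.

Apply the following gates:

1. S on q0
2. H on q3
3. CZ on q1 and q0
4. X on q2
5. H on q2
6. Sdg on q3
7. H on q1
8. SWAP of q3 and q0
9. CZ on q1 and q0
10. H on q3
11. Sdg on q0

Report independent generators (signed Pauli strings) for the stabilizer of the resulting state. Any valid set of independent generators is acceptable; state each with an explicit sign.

The stabilizer group can be generated by -XZII, +ZXII, -IIXI, +IIIX, among other valid generating sets.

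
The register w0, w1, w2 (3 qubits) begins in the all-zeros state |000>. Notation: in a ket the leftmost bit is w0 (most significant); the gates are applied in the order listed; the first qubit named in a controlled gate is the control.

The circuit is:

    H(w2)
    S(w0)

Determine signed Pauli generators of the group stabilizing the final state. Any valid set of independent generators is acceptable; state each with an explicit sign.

The final state is stabilized by the group generated by +IIX, +ZII, +IZI; other independent generating sets are equally valid.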